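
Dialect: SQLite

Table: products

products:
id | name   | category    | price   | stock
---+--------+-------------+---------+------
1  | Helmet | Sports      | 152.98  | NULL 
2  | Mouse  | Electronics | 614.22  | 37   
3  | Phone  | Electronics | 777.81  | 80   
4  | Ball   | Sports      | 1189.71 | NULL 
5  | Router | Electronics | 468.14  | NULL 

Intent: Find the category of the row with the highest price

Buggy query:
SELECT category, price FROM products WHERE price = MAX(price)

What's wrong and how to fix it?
Bug: MAX(price) is an aggregate and cannot be used directly in WHERE

Fix: Wrap MAX in a scalar subquery so WHERE compares against a single value

Corrected query:
SELECT category, price FROM products WHERE price = (SELECT MAX(price) FROM products)

Result:
category | price  
---------+--------
Sports   | 1189.71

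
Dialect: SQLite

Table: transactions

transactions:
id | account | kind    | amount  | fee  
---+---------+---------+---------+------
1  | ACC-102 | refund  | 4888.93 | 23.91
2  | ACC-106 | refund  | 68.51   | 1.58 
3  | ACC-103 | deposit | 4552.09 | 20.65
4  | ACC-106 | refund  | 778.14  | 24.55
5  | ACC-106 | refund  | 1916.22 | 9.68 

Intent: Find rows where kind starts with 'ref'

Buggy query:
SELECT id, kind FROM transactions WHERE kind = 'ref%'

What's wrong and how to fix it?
Bug: Wildcards only work with LIKE; '=' treats '%' as a literal character

Fix: Use LIKE for wildcard pattern matching

Corrected query:
SELECT id, kind FROM transactions WHERE kind LIKE 'ref%'

Result:
id | kind  
---+-------
1  | refund
2  | refund
4  | refund
5  | refund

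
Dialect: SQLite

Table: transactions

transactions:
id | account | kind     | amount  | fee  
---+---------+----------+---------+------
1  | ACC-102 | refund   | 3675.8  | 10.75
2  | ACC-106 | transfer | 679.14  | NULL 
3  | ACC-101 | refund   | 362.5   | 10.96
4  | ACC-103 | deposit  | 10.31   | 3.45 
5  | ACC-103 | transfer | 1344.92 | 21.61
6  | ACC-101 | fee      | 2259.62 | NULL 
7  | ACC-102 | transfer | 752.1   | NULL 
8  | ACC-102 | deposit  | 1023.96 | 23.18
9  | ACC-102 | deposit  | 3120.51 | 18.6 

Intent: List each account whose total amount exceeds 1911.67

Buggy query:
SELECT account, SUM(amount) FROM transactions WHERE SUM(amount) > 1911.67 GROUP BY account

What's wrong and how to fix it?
Bug: WHERE runs before GROUP BY, so aggregates aren't available there

Fix: Use HAVING (which filters groups after aggregation) instead of WHERE

Corrected query:
SELECT account, SUM(amount) FROM transactions GROUP BY account HAVING SUM(amount) > 1911.67

Result:
account | SUM(amount)
--------+------------
ACC-101 | 2622.12    
ACC-102 | 8572.37    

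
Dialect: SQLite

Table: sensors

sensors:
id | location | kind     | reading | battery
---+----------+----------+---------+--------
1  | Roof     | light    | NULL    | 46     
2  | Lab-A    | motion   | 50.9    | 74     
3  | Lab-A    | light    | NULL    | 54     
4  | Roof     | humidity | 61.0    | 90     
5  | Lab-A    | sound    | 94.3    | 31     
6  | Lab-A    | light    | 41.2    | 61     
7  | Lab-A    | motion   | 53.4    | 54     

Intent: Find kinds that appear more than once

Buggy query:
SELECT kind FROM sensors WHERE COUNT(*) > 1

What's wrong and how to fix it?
Bug: WHERE can't reference COUNT(*); aggregates are computed after WHERE

Fix: Group first, then use HAVING for the count condition

Corrected query:
SELECT kind FROM sensors GROUP BY kind HAVING COUNT(*) > 1

Result:
kind  
------
light 
motion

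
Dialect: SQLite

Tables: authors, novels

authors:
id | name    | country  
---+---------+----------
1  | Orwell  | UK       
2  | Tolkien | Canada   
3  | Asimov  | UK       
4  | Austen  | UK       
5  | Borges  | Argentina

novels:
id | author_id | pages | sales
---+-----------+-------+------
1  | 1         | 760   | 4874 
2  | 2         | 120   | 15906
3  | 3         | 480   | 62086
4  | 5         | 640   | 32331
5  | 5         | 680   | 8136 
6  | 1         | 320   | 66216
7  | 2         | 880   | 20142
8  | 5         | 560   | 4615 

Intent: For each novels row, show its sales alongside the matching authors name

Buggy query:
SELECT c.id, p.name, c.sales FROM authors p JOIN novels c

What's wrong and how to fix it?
Bug: Missing join condition: each novels row is matched to all authors rows instead of just its own

Fix: Specify the join condition linking the foreign key to the parent id

Corrected query:
SELECT c.id, p.name, c.sales FROM authors p JOIN novels c ON c.author_id = p.id

Result:
id | name    | sales
---+---------+------
1  | Orwell  | 4874 
2  | Tolkien | 15906
3  | Asimov  | 62086
4  | Borges  | 32331
5  | Borges  | 8136 
6  | Orwell  | 66216
7  | Tolkien | 20142
8  | Borges  | 4615 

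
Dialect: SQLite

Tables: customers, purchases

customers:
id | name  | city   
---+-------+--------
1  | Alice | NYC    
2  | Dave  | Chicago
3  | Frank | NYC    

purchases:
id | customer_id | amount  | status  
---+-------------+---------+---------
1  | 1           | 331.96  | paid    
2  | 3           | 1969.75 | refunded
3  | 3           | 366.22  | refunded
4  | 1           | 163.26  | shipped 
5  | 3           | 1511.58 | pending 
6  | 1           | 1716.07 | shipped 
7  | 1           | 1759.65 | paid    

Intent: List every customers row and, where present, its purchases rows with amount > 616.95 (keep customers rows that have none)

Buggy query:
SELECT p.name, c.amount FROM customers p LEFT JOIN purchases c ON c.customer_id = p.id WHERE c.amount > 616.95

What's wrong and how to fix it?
Bug: Filtering c.amount in WHERE discards the NULL rows produced by LEFT JOIN, turning it into an inner join

Fix: Put 'c.amount > 616.95' in the JOIN's ON clause instead of WHERE

Corrected query:
SELECT p.name, c.amount FROM customers p LEFT JOIN purchases c ON c.customer_id = p.id AND c.amount > 616.95

Result:
name  | amount 
------+--------
Alice | 1716.07
Alice | 1759.65
Dave  | NULL   
Frank | 1511.58
Frank | 1969.75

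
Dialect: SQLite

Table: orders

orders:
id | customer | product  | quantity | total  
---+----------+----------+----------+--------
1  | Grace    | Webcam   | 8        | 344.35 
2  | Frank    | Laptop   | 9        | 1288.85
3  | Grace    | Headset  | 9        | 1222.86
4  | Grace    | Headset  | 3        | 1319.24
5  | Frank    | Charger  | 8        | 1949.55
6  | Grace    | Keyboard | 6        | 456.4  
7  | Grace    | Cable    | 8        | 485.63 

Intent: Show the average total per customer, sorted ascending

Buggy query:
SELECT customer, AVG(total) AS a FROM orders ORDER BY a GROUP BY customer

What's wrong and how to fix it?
Bug: GROUP BY must precede ORDER BY

Fix: Reorder: SELECT … FROM … GROUP BY … ORDER BY …

Corrected query:
SELECT customer, AVG(total) AS a FROM orders GROUP BY customer ORDER BY a

Result:
customer | a      
---------+--------
Grace    | 765.696
Frank    | 1619.2 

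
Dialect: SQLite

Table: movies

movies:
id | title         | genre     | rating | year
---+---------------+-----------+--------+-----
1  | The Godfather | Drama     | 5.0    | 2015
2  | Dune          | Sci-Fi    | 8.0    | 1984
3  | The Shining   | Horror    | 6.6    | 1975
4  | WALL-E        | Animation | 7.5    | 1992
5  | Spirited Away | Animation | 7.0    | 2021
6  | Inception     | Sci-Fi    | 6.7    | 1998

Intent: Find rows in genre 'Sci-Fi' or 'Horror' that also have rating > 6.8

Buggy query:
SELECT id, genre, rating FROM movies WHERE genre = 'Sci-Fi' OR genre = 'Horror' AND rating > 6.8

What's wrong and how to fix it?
Bug: Without parentheses, AND is evaluated before OR, so the rating filter only applies to the 'Horror' branch

Fix: Group the OR with parentheses (or use IN), then AND the threshold

Corrected query:
SELECT id, genre, rating FROM movies WHERE (genre = 'Sci-Fi' OR genre = 'Horror') AND rating > 6.8

Result:
id | genre  | rating
---+--------+-------
2  | Sci-Fi | 8     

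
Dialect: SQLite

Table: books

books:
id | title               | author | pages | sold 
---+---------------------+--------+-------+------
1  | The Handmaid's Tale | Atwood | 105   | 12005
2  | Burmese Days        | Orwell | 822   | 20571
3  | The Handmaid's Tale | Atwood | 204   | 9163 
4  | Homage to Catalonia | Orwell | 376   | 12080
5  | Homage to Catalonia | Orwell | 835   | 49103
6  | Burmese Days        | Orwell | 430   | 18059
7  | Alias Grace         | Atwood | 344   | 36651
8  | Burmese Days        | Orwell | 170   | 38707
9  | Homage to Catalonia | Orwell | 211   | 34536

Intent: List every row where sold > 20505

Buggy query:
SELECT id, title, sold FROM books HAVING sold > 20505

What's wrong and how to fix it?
Bug: This is a non-aggregate query (no GROUP BY, no aggregates), so in SQLite the HAVING clause is invalid here; a row-level condition belongs in WHERE

Fix: Replace HAVING with WHERE since the condition applies to individual rows

Corrected query:
SELECT id, title, sold FROM books WHERE sold > 20505

Result:
id | title               | sold 
---+---------------------+------
2  | Burmese Days        | 20571
5  | Homage to Catalonia | 49103
7  | Alias Grace         | 36651
8  | Burmese Days        | 38707
9  | Homage to Catalonia | 34536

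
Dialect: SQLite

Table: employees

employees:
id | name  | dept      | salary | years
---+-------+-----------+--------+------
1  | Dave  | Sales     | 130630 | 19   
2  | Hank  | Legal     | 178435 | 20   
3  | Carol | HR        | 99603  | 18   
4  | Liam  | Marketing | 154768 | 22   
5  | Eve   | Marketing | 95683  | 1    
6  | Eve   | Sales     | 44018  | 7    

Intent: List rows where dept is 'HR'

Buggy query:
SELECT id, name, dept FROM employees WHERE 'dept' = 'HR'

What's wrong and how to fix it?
Bug: 'dept' in single quotes is a string literal, not the column; the comparison is literal-vs-literal and never true

Fix: Reference the column as dept without single quotes

Corrected query:
SELECT id, name, dept FROM employees WHERE dept = 'HR'

Result:
id | name  | dept
---+-------+-----
3  | Carol | HR  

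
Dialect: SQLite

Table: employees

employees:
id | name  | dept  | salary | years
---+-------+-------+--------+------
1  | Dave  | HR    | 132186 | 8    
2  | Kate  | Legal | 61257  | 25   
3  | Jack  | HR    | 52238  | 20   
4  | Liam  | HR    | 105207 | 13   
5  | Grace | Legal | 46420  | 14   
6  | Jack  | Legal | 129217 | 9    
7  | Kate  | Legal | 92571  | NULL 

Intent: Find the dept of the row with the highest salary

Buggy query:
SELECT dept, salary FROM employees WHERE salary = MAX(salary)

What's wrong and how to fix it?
Bug: MAX(salary) is an aggregate and cannot be used directly in WHERE

Fix: Use a subquery: WHERE salary = (SELECT MAX(salary) FROM employees)

Corrected query:
SELECT dept, salary FROM employees WHERE salary = (SELECT MAX(salary) FROM employees)

Result:
dept | salary
-----+-------
HR   | 132186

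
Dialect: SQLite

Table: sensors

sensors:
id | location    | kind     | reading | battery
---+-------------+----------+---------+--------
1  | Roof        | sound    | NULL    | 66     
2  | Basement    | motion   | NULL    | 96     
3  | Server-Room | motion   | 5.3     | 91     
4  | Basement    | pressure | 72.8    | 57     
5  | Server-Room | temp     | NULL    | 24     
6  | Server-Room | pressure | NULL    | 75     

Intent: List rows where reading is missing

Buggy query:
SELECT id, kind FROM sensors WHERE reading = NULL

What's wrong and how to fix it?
Bug: '= NULL' is always unknown in SQL three-valued logic, so no rows match

Fix: Use IS NULL to test for NULL

Corrected query:
SELECT id, kind FROM sensors WHERE reading IS NULL

Result:
id | kind    
---+---------
1  | sound   
2  | motion  
5  | temp    
6  | pressure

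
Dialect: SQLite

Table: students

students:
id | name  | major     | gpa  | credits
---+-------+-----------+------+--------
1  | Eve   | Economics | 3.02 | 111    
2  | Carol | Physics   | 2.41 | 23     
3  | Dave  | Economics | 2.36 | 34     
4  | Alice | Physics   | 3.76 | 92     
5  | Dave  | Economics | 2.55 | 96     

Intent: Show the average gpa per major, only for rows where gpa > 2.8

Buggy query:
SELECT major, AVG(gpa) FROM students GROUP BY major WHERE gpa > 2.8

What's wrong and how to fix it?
Bug: WHERE cannot follow GROUP BY

Fix: Place WHERE between FROM and GROUP BY

Corrected query:
SELECT major, AVG(gpa) FROM students WHERE gpa > 2.8 GROUP BY major

Result:
major     | AVG(gpa)
----------+---------
Economics | 3.02    
Physics   | 3.76    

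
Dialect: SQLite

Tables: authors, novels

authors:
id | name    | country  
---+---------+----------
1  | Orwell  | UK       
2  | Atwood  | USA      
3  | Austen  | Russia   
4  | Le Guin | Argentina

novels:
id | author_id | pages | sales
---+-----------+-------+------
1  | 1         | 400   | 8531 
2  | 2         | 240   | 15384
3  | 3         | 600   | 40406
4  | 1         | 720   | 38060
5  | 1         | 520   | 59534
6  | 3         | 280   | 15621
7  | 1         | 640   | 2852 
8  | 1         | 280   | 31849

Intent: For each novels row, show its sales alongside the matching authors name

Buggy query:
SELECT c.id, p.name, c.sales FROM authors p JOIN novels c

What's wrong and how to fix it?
Bug: JOIN with no ON clause produces a cartesian product; every novels row pairs with every authors row

Fix: Add ON c.author_id = p.id to the JOIN

Corrected query:
SELECT c.id, p.name, c.sales FROM authors p JOIN novels c ON c.author_id = p.id

Result:
id | name   | sales
---+--------+------
1  | Orwell | 8531 
2  | Atwood | 15384
3  | Austen | 40406
4  | Orwell | 38060
5  | Orwell | 59534
6  | Austen | 15621
7  | Orwell | 2852 
8  | Orwell | 31849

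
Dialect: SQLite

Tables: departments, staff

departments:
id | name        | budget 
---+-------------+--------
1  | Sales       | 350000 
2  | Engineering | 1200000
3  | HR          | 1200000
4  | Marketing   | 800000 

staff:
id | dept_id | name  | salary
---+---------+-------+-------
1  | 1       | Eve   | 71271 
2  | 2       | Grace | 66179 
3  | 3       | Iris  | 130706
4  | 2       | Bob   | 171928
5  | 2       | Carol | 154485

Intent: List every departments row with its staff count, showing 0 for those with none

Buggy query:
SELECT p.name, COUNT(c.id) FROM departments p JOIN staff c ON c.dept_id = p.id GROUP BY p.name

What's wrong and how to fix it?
Bug: INNER JOIN drops departments rows that have no matching staff rows

Fix: Switch to LEFT JOIN to retain unmatched parent rows

Corrected query:
SELECT p.name, COUNT(c.id) FROM departments p LEFT JOIN staff c ON c.dept_id = p.id GROUP BY p.name

Result:
name        | COUNT(c.id)
------------+------------
Engineering | 3          
HR          | 1          
Marketing   | 0          
Sales       | 1          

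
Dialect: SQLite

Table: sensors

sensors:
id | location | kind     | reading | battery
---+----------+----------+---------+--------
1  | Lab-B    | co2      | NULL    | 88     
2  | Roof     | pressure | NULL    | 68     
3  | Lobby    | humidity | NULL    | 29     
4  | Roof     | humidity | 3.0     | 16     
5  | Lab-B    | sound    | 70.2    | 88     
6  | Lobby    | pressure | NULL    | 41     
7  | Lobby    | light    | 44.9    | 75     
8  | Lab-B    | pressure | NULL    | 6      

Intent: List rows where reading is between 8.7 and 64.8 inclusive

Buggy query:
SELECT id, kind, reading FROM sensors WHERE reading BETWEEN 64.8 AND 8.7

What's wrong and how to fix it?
Bug: BETWEEN expects the lower bound first; with 64.8 AND 8.7 the range is empty

Fix: Swap the bounds so the smaller value comes first

Corrected query:
SELECT id, kind, reading FROM sensors WHERE reading BETWEEN 8.7 AND 64.8

Result:
id | kind  | reading
---+-------+--------
7  | light | 44.9   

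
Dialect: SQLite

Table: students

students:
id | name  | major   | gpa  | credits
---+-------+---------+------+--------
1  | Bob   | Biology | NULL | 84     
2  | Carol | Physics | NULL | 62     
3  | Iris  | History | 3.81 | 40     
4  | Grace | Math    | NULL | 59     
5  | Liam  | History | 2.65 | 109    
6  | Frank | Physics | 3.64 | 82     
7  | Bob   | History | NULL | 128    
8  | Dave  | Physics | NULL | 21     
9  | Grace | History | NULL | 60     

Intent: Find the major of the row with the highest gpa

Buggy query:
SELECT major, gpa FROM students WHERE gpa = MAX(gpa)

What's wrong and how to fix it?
Bug: MAX(gpa) is an aggregate and cannot be used directly in WHERE

Fix: Use a subquery: WHERE gpa = (SELECT MAX(gpa) FROM students)

Corrected query:
SELECT major, gpa FROM students WHERE gpa = (SELECT MAX(gpa) FROM students)

Result:
major   | gpa 
--------+-----
History | 3.81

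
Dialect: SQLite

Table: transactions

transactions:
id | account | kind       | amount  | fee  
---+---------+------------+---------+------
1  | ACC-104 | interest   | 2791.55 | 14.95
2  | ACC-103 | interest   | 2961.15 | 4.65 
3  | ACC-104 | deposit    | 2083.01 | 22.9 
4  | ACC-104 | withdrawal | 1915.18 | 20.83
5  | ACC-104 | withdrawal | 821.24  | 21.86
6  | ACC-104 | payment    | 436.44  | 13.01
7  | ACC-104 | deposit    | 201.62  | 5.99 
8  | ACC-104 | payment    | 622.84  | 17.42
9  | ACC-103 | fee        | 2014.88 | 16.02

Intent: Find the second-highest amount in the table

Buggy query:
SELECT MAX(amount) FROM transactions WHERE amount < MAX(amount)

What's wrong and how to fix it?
Bug: MAX(amount) on the right of the comparison is an aggregate-in-WHERE error

Fix: Compute the overall MAX in a subquery, then take MAX of rows below it

Corrected query:
SELECT MAX(amount) FROM transactions WHERE amount < (SELECT MAX(amount) FROM transactions)

Result:
MAX(amount)
-----------
2791.55    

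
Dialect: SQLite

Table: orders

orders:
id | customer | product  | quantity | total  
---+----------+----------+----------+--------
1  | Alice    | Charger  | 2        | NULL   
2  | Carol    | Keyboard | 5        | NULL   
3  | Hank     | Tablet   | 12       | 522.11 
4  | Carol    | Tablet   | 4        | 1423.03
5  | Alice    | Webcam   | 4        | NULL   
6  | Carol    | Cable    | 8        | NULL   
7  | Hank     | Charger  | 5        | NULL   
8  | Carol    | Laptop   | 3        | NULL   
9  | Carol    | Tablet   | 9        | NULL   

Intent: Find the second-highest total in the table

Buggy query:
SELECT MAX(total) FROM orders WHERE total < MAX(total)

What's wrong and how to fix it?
Bug: MAX(total) on the right of the comparison is an aggregate-in-WHERE error

Fix: Put the inner MAX in a scalar subquery

Corrected query:
SELECT MAX(total) FROM orders WHERE total < (SELECT MAX(total) FROM orders)

Result:
MAX(total)
----------
522.11    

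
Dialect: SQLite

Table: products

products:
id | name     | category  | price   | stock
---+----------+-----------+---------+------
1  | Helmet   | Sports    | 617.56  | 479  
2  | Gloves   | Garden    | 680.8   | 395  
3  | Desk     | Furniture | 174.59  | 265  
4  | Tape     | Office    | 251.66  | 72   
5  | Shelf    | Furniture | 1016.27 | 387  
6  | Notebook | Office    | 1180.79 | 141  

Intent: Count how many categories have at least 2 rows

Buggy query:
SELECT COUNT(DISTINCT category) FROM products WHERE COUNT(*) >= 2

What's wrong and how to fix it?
Bug: COUNT(*) cannot appear in WHERE; the per-group count doesn't exist yet

Fix: Group first with HAVING COUNT(*) >= 2, then COUNT the resulting groups

Corrected query:
SELECT COUNT(*) FROM (SELECT category FROM products GROUP BY category HAVING COUNT(*) >= 2)

Result:
COUNT(*)
--------
2       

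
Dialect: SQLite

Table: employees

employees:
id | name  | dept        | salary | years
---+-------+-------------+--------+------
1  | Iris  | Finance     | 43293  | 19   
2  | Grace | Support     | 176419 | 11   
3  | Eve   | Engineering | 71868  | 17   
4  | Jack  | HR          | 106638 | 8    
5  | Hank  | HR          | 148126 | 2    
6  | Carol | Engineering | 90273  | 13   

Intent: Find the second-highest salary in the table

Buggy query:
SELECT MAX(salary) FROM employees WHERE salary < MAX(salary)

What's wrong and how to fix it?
Bug: MAX(salary) on the right of the comparison is an aggregate-in-WHERE error

Fix: Put the inner MAX in a scalar subquery

Corrected query:
SELECT MAX(salary) FROM employees WHERE salary < (SELECT MAX(salary) FROM employees)

Result:
MAX(salary)
-----------
148126     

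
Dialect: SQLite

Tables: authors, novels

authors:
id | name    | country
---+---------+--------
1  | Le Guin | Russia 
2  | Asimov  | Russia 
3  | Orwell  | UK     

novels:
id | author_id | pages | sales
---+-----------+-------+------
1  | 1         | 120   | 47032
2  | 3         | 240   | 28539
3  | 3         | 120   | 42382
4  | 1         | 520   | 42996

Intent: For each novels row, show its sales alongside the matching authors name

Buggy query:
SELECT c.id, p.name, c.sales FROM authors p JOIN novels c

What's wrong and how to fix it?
Bug: Missing join condition: each novels row is matched to all authors rows instead of just its own

Fix: Add ON c.author_id = p.id to the JOIN

Corrected query:
SELECT c.id, p.name, c.sales FROM authors p JOIN novels c ON c.author_id = p.id

Result:
id | name    | sales
---+---------+------
1  | Le Guin | 47032
2  | Orwell  | 28539
3  | Orwell  | 42382
4  | Le Guin | 42996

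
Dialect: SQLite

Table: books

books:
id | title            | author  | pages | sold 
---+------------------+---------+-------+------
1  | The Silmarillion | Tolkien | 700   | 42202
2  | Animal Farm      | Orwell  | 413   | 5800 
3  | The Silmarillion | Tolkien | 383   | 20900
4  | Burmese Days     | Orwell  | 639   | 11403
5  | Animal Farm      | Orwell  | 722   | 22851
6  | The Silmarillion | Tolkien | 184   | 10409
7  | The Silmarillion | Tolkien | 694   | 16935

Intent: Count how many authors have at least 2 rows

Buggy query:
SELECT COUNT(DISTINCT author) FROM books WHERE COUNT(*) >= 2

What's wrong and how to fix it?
Bug: WHERE filters individual rows, not groups, so a group-level COUNT is invalid there

Fix: Use a subquery that GROUPs and filters with HAVING, then count its rows

Corrected query:
SELECT COUNT(*) FROM (SELECT author FROM books GROUP BY author HAVING COUNT(*) >= 2)

Result:
COUNT(*)
--------
2       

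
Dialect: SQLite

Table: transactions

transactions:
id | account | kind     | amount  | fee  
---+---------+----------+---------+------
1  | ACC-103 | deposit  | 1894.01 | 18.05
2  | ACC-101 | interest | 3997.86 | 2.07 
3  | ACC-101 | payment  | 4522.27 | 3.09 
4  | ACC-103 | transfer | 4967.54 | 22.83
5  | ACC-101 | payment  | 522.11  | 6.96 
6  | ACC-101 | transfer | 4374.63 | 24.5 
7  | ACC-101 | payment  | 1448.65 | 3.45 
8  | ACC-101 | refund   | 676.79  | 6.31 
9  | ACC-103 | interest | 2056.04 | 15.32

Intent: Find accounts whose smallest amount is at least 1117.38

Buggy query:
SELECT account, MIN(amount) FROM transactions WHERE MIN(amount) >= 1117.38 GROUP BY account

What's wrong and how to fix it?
Bug: MIN() in WHERE is a misuse of aggregate

Fix: Replace WHERE with HAVING after the GROUP BY

Corrected query:
SELECT account, MIN(amount) FROM transactions GROUP BY account HAVING MIN(amount) >= 1117.38

Result:
account | MIN(amount)
--------+------------
ACC-103 | 1894.01    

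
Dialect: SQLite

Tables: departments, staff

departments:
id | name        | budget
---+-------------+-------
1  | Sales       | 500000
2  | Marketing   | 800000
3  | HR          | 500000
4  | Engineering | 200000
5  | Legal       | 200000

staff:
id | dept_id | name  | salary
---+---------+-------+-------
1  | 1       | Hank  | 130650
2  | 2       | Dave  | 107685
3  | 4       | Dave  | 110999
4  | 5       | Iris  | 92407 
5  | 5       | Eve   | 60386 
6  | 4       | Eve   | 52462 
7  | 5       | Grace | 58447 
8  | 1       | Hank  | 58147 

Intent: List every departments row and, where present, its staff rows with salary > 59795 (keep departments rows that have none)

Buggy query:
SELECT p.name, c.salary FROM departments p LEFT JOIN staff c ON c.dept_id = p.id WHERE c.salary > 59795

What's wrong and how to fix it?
Bug: A WHERE condition on the right-hand table after LEFT JOIN drops unmatched parents

Fix: Put 'c.salary > 59795' in the JOIN's ON clause instead of WHERE

Corrected query:
SELECT p.name, c.salary FROM departments p LEFT JOIN staff c ON c.dept_id = p.id AND c.salary > 59795

Result:
name        | salary
------------+-------
Sales       | 130650
Marketing   | 107685
HR          | NULL  
Engineering | 110999
Legal       | 60386 
Legal       | 92407 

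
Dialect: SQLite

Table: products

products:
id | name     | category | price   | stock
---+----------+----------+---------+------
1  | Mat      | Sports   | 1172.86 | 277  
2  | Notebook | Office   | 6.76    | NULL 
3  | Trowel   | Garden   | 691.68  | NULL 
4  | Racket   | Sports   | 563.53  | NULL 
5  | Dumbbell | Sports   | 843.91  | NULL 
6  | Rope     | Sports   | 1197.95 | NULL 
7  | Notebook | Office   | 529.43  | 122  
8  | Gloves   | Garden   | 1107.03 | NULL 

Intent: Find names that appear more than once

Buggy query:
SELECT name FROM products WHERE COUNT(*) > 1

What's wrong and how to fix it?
Bug: COUNT(*) is an aggregate and cannot be used in WHERE

Fix: GROUP BY name, then filter groups with HAVING COUNT(*) > 1

Corrected query:
SELECT name FROM products GROUP BY name HAVING COUNT(*) > 1

Result:
name    
--------
Notebook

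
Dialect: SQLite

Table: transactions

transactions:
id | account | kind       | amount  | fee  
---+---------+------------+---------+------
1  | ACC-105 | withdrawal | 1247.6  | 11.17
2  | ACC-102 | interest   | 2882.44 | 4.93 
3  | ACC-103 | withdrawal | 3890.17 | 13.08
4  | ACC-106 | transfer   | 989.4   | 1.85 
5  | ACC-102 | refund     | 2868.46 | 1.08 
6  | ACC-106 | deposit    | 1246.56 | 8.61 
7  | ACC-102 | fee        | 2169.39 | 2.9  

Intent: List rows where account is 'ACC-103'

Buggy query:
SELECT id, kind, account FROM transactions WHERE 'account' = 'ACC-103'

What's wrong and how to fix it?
Bug: Single quotes denote string literals in SQL; the column name is being compared as a constant string

Fix: Reference the column as account without single quotes

Corrected query:
SELECT id, kind, account FROM transactions WHERE account = 'ACC-103'

Result:
id | kind       | account
---+------------+--------
3  | withdrawal | ACC-103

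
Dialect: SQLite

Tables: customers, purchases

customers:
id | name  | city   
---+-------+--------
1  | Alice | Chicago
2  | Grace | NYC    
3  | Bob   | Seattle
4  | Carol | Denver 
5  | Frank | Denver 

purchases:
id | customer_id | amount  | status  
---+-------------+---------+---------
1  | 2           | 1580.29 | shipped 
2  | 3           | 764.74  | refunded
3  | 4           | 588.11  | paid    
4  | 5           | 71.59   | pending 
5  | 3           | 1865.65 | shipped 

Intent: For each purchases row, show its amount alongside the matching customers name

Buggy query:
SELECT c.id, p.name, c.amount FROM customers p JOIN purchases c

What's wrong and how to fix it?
Bug: JOIN with no ON clause produces a cartesian product; every purchases row pairs with every customers row

Fix: Specify the join condition linking the foreign key to the parent id

Corrected query:
SELECT c.id, p.name, c.amount FROM customers p JOIN purchases c ON c.customer_id = p.id

Result:
id | name  | amount 
---+-------+--------
1  | Grace | 1580.29
2  | Bob   | 764.74 
3  | Carol | 588.11 
4  | Frank | 71.59  
5  | Bob   | 1865.65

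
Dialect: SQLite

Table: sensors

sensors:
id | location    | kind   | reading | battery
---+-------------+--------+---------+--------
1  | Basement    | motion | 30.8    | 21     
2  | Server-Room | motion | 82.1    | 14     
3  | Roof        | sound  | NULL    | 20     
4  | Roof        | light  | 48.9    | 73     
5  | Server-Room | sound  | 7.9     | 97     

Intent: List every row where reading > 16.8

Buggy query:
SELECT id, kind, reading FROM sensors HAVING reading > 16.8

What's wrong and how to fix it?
Bug: This is a non-aggregate query (no GROUP BY, no aggregates), so in SQLite the HAVING clause is invalid here; a row-level condition belongs in WHERE

Fix: Use WHERE for row-level filtering

Corrected query:
SELECT id, kind, reading FROM sensors WHERE reading > 16.8

Result:
id | kind   | reading
---+--------+--------
1  | motion | 30.8   
2  | motion | 82.1   
4  | light  | 48.9   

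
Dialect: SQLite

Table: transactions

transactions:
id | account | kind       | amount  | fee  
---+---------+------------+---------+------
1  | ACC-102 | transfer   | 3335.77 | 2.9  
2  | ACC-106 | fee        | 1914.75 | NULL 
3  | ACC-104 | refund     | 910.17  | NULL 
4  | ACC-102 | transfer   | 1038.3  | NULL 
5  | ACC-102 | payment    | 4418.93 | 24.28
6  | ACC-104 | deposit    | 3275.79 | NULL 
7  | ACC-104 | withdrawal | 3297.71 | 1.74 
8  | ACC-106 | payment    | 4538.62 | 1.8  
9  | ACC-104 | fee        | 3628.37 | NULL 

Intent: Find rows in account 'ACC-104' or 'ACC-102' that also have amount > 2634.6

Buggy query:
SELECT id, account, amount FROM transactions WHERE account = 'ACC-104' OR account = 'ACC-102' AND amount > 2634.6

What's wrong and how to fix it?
Bug: AND binds tighter than OR, so this parses as account = 'ACC-104' OR (account = 'ACC-102' AND amount > 2634.6)

Fix: Group the OR with parentheses (or use IN), then AND the threshold

Corrected query:
SELECT id, account, amount FROM transactions WHERE (account = 'ACC-104' OR account = 'ACC-102') AND amount > 2634.6

Result:
id | account | amount 
---+---------+--------
1  | ACC-102 | 3335.77
5  | ACC-102 | 4418.93
6  | ACC-104 | 3275.79
7  | ACC-104 | 3297.71
9  | ACC-104 | 3628.37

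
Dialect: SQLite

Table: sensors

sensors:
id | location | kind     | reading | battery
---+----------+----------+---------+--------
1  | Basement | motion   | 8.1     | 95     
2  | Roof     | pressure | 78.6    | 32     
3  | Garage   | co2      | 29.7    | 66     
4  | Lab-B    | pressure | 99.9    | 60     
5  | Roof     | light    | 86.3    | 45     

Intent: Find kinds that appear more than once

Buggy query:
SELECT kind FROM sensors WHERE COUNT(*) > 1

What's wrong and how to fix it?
Bug: WHERE can't reference COUNT(*); aggregates are computed after WHERE

Fix: Group first, then use HAVING for the count condition

Corrected query:
SELECT kind FROM sensors GROUP BY kind HAVING COUNT(*) > 1

Result:
kind    
--------
pressure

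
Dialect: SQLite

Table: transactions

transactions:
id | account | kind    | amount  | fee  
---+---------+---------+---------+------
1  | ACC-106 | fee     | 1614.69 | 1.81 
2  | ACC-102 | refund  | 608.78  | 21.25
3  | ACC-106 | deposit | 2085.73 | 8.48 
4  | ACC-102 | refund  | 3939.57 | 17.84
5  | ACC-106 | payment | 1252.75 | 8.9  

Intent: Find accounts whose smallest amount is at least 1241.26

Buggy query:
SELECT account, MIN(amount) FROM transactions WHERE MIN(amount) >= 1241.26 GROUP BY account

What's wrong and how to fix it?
Bug: Aggregates like MIN are computed per group after WHERE runs

Fix: Replace WHERE with HAVING after the GROUP BY

Corrected query:
SELECT account, MIN(amount) FROM transactions GROUP BY account HAVING MIN(amount) >= 1241.26

Result:
account | MIN(amount)
--------+------------
ACC-106 | 1252.75    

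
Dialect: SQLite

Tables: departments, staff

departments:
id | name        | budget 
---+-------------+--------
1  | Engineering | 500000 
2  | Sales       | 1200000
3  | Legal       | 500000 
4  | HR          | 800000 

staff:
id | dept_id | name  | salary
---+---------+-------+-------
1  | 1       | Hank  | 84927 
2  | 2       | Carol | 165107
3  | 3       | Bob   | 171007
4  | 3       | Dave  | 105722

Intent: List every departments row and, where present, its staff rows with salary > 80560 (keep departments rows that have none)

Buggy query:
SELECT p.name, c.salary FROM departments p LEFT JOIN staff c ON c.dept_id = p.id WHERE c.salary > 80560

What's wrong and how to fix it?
Bug: Filtering c.salary in WHERE discards the NULL rows produced by LEFT JOIN, turning it into an inner join

Fix: Move the right-table condition into the ON clause so unmatched parents are kept

Corrected query:
SELECT p.name, c.salary FROM departments p LEFT JOIN staff c ON c.dept_id = p.id AND c.salary > 80560

Result:
name        | salary
------------+-------
Engineering | 84927 
Sales       | 165107
Legal       | 105722
Legal       | 171007
HR          | NULL  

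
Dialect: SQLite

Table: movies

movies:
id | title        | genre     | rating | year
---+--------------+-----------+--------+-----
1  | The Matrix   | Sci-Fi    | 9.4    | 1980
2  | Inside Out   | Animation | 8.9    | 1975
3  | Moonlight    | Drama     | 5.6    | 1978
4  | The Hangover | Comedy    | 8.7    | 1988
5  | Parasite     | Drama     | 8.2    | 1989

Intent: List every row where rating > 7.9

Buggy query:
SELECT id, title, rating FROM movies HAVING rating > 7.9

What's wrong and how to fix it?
Bug: This is a non-aggregate query (no GROUP BY, no aggregates), so in SQLite the HAVING clause is invalid here; a row-level condition belongs in WHERE

Fix: Use WHERE for row-level filtering

Corrected query:
SELECT id, title, rating FROM movies WHERE rating > 7.9

Result:
id | title        | rating
---+--------------+-------
1  | The Matrix   | 9.4   
2  | Inside Out   | 8.9   
4  | The Hangover | 8.7   
5  | Parasite     | 8.2   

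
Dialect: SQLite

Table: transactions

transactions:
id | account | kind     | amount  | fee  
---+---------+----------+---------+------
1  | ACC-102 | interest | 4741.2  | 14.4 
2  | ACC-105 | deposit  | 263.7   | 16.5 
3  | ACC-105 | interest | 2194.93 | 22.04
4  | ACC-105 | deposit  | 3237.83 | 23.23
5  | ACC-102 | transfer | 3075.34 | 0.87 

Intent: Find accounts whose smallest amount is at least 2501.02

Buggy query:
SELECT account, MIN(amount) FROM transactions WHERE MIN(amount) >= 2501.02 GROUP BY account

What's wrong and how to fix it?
Bug: MIN() in WHERE is a misuse of aggregate

Fix: Replace WHERE with HAVING after the GROUP BY

Corrected query:
SELECT account, MIN(amount) FROM transactions GROUP BY account HAVING MIN(amount) >= 2501.02

Result:
account | MIN(amount)
--------+------------
ACC-102 | 3075.34    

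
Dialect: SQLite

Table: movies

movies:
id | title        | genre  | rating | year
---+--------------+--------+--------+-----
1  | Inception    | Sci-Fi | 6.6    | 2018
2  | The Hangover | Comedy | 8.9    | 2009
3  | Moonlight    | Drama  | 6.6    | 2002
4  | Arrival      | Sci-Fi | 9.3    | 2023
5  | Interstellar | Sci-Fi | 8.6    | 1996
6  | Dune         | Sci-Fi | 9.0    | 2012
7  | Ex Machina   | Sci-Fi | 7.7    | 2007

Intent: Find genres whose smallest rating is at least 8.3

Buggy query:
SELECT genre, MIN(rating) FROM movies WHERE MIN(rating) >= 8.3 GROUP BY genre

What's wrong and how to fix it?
Bug: Aggregates like MIN are computed per group after WHERE runs

Fix: Replace WHERE with HAVING after the GROUP BY

Corrected query:
SELECT genre, MIN(rating) FROM movies GROUP BY genre HAVING MIN(rating) >= 8.3

Result:
genre  | MIN(rating)
-------+------------
Comedy | 8.9        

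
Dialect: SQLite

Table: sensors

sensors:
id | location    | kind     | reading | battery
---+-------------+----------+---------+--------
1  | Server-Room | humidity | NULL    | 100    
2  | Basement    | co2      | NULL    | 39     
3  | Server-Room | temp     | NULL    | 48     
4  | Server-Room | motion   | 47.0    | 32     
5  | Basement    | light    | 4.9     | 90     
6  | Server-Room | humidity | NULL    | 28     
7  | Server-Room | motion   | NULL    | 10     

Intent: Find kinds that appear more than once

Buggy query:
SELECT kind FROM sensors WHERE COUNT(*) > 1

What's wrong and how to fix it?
Bug: WHERE can't reference COUNT(*); aggregates are computed after WHERE

Fix: GROUP BY kind, then filter groups with HAVING COUNT(*) > 1

Corrected query:
SELECT kind FROM sensors GROUP BY kind HAVING COUNT(*) > 1

Result:
kind    
--------
humidity
motion  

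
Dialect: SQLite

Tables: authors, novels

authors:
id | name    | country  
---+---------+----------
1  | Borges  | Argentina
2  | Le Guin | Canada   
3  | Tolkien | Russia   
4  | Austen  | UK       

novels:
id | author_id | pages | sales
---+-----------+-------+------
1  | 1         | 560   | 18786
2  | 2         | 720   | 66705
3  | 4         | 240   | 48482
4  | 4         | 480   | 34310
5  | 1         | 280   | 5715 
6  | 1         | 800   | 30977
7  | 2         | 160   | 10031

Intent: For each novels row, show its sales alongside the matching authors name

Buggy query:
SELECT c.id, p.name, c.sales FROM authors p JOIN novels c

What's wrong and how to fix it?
Bug: Missing join condition: each novels row is matched to all authors rows instead of just its own

Fix: Add ON c.author_id = p.id to the JOIN

Corrected query:
SELECT c.id, p.name, c.sales FROM authors p JOIN novels c ON c.author_id = p.id

Result:
id | name    | sales
---+---------+------
1  | Borges  | 18786
2  | Le Guin | 66705
3  | Austen  | 48482
4  | Austen  | 34310
5  | Borges  | 5715 
6  | Borges  | 30977
7  | Le Guin | 10031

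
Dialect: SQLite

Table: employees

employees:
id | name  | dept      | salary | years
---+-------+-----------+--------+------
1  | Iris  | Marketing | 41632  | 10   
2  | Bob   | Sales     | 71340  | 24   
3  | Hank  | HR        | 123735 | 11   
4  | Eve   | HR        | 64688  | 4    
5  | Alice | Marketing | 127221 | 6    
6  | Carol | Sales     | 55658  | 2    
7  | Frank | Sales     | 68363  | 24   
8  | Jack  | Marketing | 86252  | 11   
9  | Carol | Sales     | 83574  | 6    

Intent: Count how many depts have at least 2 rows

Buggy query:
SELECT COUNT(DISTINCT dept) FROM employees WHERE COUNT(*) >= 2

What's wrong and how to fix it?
Bug: COUNT(*) cannot appear in WHERE; the per-group count doesn't exist yet

Fix: Use a subquery that GROUPs and filters with HAVING, then count its rows

Corrected query:
SELECT COUNT(*) FROM (SELECT dept FROM employees GROUP BY dept HAVING COUNT(*) >= 2)

Result:
COUNT(*)
--------
3       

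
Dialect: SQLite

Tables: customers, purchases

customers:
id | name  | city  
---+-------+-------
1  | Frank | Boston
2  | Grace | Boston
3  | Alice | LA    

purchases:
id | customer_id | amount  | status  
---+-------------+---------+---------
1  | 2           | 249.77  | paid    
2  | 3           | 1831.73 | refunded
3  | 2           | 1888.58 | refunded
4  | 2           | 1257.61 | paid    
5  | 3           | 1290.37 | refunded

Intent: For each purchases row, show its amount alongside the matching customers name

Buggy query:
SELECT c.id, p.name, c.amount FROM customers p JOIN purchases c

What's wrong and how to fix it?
Bug: JOIN with no ON clause produces a cartesian product; every purchases row pairs with every customers row

Fix: Add ON c.customer_id = p.id to the JOIN

Corrected query:
SELECT c.id, p.name, c.amount FROM customers p JOIN purchases c ON c.customer_id = p.id

Result:
id | name  | amount 
---+-------+--------
1  | Grace | 249.77 
2  | Alice | 1831.73
3  | Grace | 1888.58
4  | Grace | 1257.61
5  | Alice | 1290.37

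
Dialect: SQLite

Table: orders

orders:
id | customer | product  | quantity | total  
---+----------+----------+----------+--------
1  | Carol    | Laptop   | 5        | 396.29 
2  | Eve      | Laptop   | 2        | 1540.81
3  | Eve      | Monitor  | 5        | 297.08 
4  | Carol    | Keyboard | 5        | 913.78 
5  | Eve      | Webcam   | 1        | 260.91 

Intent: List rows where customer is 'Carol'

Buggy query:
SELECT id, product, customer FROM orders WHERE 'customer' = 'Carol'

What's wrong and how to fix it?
Bug: Single quotes denote string literals in SQL; the column name is being compared as a constant string

Fix: Remove the quotes around the column name (or use double quotes for an identifier)

Corrected query:
SELECT id, product, customer FROM orders WHERE customer = 'Carol'

Result:
id | product  | customer
---+----------+---------
1  | Laptop   | Carol   
4  | Keyboard | Carol   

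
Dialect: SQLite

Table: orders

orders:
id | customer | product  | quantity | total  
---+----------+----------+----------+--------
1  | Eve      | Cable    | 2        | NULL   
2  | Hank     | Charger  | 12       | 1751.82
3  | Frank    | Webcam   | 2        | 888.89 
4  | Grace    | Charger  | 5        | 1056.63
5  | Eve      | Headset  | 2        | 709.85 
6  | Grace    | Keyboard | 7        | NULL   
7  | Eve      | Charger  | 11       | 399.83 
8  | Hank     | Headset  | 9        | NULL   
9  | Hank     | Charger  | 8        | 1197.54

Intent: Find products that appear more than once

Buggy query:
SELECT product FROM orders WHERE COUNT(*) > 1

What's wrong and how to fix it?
Bug: COUNT(*) is an aggregate and cannot be used in WHERE

Fix: GROUP BY product, then filter groups with HAVING COUNT(*) > 1

Corrected query:
SELECT product FROM orders GROUP BY product HAVING COUNT(*) > 1

Result:
product
-------
Charger
Headset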